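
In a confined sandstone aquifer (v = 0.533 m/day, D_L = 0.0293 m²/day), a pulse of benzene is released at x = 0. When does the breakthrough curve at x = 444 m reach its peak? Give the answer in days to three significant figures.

For the 1D instantaneous-source solution, setting ∂C/∂t = 0 at fixed x gives v²t² + 2Dt − x² = 0, so t = (√(D² + v²x²) − D)/v².
√(D² + v²x²) = √(0.0293² + 0.533² × 444²) = 236.7; v² = 0.284089.
t = (236.7 − 0.0293)/0.284089 = 833 days (vs. the pure-advection estimate x/v = 833 d).

833 days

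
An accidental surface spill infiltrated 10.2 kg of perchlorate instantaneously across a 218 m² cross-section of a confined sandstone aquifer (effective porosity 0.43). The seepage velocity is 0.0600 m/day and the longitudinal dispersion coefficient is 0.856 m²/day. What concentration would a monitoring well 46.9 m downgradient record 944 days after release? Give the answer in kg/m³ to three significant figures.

For an instantaneous plane source, C(x,t) = M/(n_e·A·√(4πDt)) · exp(−(x−vt)²/(4Dt)), with n_e·A the pore (flow) area.
Plume center vt = 0.0600 × 944 = 56.64 m, so the well at 46.9 m is 9.74 m upgradient of the peak.
√(4πDt) = 100.8 m, giving peak height M/(n_e·A·√(4πDt)) = 10.2/(0.43 × 218 × 100.8) = 0.001079 kg/m³.
(x−vt)²/(4Dt) = (-9.74)²/(4 × 0.856 × 944) = 0.02935; exp(−0.02935) = 0.9711.
C = 0.001079 × 0.9711 = 0.00105 kg/m³.

0.00105 kg/m³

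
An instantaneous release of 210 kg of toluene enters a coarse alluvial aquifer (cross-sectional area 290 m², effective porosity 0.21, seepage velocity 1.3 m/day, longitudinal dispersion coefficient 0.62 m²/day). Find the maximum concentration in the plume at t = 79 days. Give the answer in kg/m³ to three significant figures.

The peak of an instantaneous 1D plume sits at x = vt; there the Gaussian factor is 1 and C_max = M/(n_e·A·√(4πDt)), where n_e·A is the pore area the mass is dissolved in.
√(4πDt) = √(4π × 0.62 × 79) = 24.81 m, so C_max = 210/(0.21 × 290 × 24.81) = 0.139 kg/m³.

0.139 kg/m³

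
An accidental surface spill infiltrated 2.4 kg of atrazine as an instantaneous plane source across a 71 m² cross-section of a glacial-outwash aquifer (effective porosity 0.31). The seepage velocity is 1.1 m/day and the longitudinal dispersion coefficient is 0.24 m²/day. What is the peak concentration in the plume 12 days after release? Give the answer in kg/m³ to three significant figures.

0.0181 kg/m³

The peak of an instantaneous 1D plume sits at x = vt; there the Gaussian factor is 1 and C_max = M/(n_e·A·√(4πDt)), where n_e·A is the pore area the mass is dissolved in.
√(4πDt) = √(4π × 0.24 × 12) = 6.016 m, so C_max = 2.4/(0.31 × 71 × 6.016) = 0.0181 kg/m³.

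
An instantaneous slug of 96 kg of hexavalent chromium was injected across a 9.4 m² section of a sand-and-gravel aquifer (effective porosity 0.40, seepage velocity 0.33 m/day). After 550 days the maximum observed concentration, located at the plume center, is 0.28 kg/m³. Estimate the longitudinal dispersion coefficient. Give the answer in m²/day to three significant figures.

1.20 m²/day

At the plume center C_max = M/(n_e·A·√(4πDt)), so D = M²/(4πt·(n_e·A·C_max)²).
n_e·A·C_max = 0.40 × 9.4 × 0.28 = 1.053 kg/m.
D = 96²/(4π × 550 × 1.053²) = 1.20 m²/day.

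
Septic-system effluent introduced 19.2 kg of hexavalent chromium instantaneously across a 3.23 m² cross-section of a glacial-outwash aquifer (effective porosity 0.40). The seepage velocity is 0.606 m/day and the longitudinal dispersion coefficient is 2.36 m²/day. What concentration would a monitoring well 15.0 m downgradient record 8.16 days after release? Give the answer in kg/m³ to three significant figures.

For an instantaneous plane source, C(x,t) = M/(n_e·A·√(4πDt)) · exp(−(x−vt)²/(4Dt)), with n_e·A the pore (flow) area.
Plume center vt = 0.606 × 8.16 = 4.94496 m, so the well at 15.0 m is 10.05504 m downgradient of the peak.
√(4πDt) = 15.56 m, giving peak height M/(n_e·A·√(4πDt)) = 19.2/(0.40 × 3.23 × 15.56) = 0.9551 kg/m³.
(x−vt)²/(4Dt) = (10.05504)²/(4 × 2.36 × 8.16) = 1.313; exp(−1.313) = 0.2690.
C = 0.9551 × 0.2690 = 0.257 kg/m³.

0.257 kg/m³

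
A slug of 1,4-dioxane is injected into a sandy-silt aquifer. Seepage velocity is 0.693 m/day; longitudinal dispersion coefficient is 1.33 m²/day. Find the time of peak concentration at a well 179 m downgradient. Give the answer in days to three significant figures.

For the 1D instantaneous-source solution, setting ∂C/∂t = 0 at fixed x gives v²t² + 2Dt − x² = 0, so t = (√(D² + v²x²) − D)/v².
√(D² + v²x²) = √(1.33² + 0.693² × 179²) = 124.1; v² = 0.480249.
t = (124.1 − 1.33)/0.480249 = 256 days (vs. the pure-advection estimate x/v = 258 d).

256 days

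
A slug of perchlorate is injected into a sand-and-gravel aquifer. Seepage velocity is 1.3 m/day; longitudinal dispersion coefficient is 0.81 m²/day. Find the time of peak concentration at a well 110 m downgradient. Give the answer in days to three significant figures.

For the 1D instantaneous-source solution, setting ∂C/∂t = 0 at fixed x gives v²t² + 2Dt − x² = 0, so t = (√(D² + v²x²) − D)/v².
√(D² + v²x²) = √(0.81² + 1.3² × 110²) = 143.0; v² = 1.69.
t = (143.0 − 0.81)/1.69 = 84.1 days (vs. the pure-advection estimate x/v = 84.6 d).

84.1 days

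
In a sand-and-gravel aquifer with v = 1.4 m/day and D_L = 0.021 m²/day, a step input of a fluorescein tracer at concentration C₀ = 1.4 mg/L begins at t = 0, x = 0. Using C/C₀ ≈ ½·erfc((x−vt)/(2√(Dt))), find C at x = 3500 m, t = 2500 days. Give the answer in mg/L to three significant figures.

0.700 mg/L

For a continuous step input, C/C₀ ≈ ½·erfc((x−vt)/(2√(Dt))).
vt = 1.4 × 2500 = 3500 m and 2√(Dt) = 2√(0.021 × 2500) = 14.49 m.
Argument (x−vt)/(2√(Dt)) = (3500 − 3500)/14.49 = 0; ½·erfc(0) = 0.5000.
C = 1.4 × 0.5000 = 0.700 mg/L.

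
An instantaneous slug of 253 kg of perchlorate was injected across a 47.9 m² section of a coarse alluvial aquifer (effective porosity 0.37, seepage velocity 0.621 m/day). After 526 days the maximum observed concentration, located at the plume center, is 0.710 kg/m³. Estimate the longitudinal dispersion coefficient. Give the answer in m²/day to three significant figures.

At the plume center C_max = M/(n_e·A·√(4πDt)), so D = M²/(4πt·(n_e·A·C_max)²).
n_e·A·C_max = 0.37 × 47.9 × 0.710 = 12.58 kg/m.
D = 253²/(4π × 526 × 12.58²) = 0.0612 m²/day.

0.0612 m²/day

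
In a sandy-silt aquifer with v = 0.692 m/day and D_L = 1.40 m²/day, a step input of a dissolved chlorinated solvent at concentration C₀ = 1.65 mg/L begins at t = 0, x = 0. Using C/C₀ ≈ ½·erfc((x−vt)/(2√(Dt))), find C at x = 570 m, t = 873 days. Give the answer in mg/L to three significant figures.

For a continuous step input, C/C₀ ≈ ½·erfc((x−vt)/(2√(Dt))).
vt = 0.692 × 873 = 604.116 m and 2√(Dt) = 2√(1.40 × 873) = 69.92 m.
Argument (x−vt)/(2√(Dt)) = (570 − 604.116)/69.92 = -0.4879; ½·erfc(-0.4879) = 0.7549.
C = 1.65 × 0.7549 = 1.25 mg/L.

1.25 mg/L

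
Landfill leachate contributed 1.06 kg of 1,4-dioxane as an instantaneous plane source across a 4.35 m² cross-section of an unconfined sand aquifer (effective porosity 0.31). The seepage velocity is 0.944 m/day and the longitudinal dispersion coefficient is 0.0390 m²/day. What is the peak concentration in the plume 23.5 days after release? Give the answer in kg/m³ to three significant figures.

The peak of an instantaneous 1D plume sits at x = vt; there the Gaussian factor is 1 and C_max = M/(n_e·A·√(4πDt)), where n_e·A is the pore area the mass is dissolved in.
√(4πDt) = √(4π × 0.0390 × 23.5) = 3.394 m, so C_max = 1.06/(0.31 × 4.35 × 3.394) = 0.232 kg/m³.

0.232 kg/m³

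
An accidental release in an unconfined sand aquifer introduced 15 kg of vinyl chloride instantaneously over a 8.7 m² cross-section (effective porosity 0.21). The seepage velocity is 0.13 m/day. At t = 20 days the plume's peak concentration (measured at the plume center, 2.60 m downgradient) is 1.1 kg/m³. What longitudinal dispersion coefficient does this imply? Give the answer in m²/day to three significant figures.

At the plume center C_max = M/(n_e·A·√(4πDt)), so D = M²/(4πt·(n_e·A·C_max)²).
n_e·A·C_max = 0.21 × 8.7 × 1.1 = 2.010 kg/m.
D = 15²/(4π × 20 × 2.010²) = 0.222 m²/day.

0.222 m²/day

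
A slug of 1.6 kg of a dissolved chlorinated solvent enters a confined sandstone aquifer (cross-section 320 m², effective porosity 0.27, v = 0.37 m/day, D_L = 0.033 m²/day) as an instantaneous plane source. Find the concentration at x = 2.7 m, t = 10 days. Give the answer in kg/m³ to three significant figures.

0.00426 kg/m³

For an instantaneous plane source, C(x,t) = M/(n_e·A·√(4πDt)) · exp(−(x−vt)²/(4Dt)), with n_e·A the pore (flow) area.
Plume center vt = 0.37 × 10 = 3.7 m, so the well at 2.7 m is 1 m upgradient of the peak.
√(4πDt) = 2.036 m, giving peak height M/(n_e·A·√(4πDt)) = 1.6/(0.27 × 320 × 2.036) = 0.009096 kg/m³.
(x−vt)²/(4Dt) = (-1)²/(4 × 0.033 × 10) = 0.7576; exp(−0.7576) = 0.4688.
C = 0.009096 × 0.4688 = 0.00426 kg/m³.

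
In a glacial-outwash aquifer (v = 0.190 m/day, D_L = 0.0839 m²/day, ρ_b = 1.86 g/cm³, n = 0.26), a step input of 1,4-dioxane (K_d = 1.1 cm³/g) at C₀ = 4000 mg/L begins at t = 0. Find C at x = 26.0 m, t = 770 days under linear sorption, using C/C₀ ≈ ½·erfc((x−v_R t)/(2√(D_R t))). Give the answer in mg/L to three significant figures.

25.5 mg/L

Retardation factor R = 1 + ρ_b·K_d/n = 1 + 1.86 × 1.1/0.26 = 8.869.
Sorption retards both mechanisms: v_R = v/R = 0.02142 m/day, D_R = D/R = 0.009460 m²/day.
v_R·t = 0.02142 × 770 = 16.4934 m; 2√(D_R t) = 5.398 m; argument = (26.0 − 16.4934)/5.398 = 1.761.
C = C₀ × ½·erfc(1.761) = 4000 × 0.006379 = 25.5 mg/L.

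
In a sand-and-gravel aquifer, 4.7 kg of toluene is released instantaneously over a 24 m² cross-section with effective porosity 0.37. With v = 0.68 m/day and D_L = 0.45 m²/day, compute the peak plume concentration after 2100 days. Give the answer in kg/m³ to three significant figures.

0.00486 kg/m³

The peak of an instantaneous 1D plume sits at x = vt; there the Gaussian factor is 1 and C_max = M/(n_e·A·√(4πDt)), where n_e·A is the pore area the mass is dissolved in.
√(4πDt) = √(4π × 0.45 × 2100) = 109.0 m, so C_max = 4.7/(0.37 × 24 × 109.0) = 0.00486 kg/m³.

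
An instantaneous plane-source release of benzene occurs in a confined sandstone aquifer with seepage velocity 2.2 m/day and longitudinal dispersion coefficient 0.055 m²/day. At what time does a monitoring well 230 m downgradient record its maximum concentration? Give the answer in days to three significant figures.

105 days

For the 1D instantaneous-source solution, setting ∂C/∂t = 0 at fixed x gives v²t² + 2Dt − x² = 0, so t = (√(D² + v²x²) − D)/v².
√(D² + v²x²) = √(0.055² + 2.2² × 230²) = 506.0; v² = 4.84.
t = (506.0 − 0.055)/4.84 = 105 days (vs. the pure-advection estimate x/v = 105 d).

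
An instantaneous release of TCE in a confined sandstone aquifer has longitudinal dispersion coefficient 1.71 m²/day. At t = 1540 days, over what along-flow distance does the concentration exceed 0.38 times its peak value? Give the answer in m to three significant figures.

202 m

The plume is Gaussian with σ = √(2Dt) = √(2 × 1.71 × 1540) = 72.57 m.
C/C_peak = exp(−Δx²/(2σ²)) = 0.38 ⇒ Δx = σ·√(−2 ln 0.38) = 72.57 × 1.391 = 100.9 m.
Width = 2Δx = 202 m.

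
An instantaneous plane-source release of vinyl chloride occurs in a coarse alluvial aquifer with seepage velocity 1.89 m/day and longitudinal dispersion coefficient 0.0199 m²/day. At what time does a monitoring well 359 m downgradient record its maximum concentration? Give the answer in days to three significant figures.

For the 1D instantaneous-source solution, setting ∂C/∂t = 0 at fixed x gives v²t² + 2Dt − x² = 0, so t = (√(D² + v²x²) − D)/v².
√(D² + v²x²) = √(0.0199² + 1.89² × 359²) = 678.5; v² = 3.5721.
t = (678.5 − 0.0199)/3.5721 = 190 days (vs. the pure-advection estimate x/v = 190 d).

190 days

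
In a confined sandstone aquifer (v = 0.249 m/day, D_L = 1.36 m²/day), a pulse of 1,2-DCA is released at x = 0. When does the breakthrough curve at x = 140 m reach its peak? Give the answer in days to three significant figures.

For the 1D instantaneous-source solution, setting ∂C/∂t = 0 at fixed x gives v²t² + 2Dt − x² = 0, so t = (√(D² + v²x²) − D)/v².
√(D² + v²x²) = √(1.36² + 0.249² × 140²) = 34.89; v² = 0.062001.
t = (34.89 − 1.36)/0.062001 = 541 days (vs. the pure-advection estimate x/v = 562 d).

541 days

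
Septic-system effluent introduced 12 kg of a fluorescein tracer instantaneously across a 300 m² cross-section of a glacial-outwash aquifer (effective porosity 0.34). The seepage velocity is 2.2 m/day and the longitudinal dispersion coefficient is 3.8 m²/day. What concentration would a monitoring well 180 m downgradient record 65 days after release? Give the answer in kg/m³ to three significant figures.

0.000528 kg/m³

For an instantaneous plane source, C(x,t) = M/(n_e·A·√(4πDt)) · exp(−(x−vt)²/(4Dt)), with n_e·A the pore (flow) area.
Plume center vt = 2.2 × 65 = 143 m, so the well at 180 m is 37 m downgradient of the peak.
√(4πDt) = 55.71 m, giving peak height M/(n_e·A·√(4πDt)) = 12/(0.34 × 300 × 55.71) = 0.002112 kg/m³.
(x−vt)²/(4Dt) = (37)²/(4 × 3.8 × 65) = 1.386; exp(−1.386) = 0.2501.
C = 0.002112 × 0.2501 = 0.000528 kg/m³.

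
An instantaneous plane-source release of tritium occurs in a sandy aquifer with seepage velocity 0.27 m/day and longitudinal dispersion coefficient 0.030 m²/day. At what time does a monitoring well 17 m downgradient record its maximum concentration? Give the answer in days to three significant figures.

For the 1D instantaneous-source solution, setting ∂C/∂t = 0 at fixed x gives v²t² + 2Dt − x² = 0, so t = (√(D² + v²x²) − D)/v².
√(D² + v²x²) = √(0.030² + 0.27² × 17²) = 4.590; v² = 0.0729.
t = (4.590 − 0.030)/0.0729 = 62.6 days (vs. the pure-advection estimate x/v = 63.0 d).

62.6 days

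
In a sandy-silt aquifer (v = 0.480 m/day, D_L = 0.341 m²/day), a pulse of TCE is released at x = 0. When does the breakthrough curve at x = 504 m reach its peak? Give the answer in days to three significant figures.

1050 days

For the 1D instantaneous-source solution, setting ∂C/∂t = 0 at fixed x gives v²t² + 2Dt − x² = 0, so t = (√(D² + v²x²) − D)/v².
√(D² + v²x²) = √(0.341² + 0.480² × 504²) = 241.9; v² = 0.2304.
t = (241.9 − 0.341)/0.2304 = 1050 days (vs. the pure-advection estimate x/v = 1050 d).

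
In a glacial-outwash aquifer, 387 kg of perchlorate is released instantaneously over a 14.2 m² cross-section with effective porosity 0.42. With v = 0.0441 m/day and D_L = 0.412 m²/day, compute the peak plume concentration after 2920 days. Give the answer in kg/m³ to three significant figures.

0.528 kg/m³

The peak of an instantaneous 1D plume sits at x = vt; there the Gaussian factor is 1 and C_max = M/(n_e·A·√(4πDt)), where n_e·A is the pore area the mass is dissolved in.
√(4πDt) = √(4π × 0.412 × 2920) = 123.0 m, so C_max = 387/(0.42 × 14.2 × 123.0) = 0.528 kg/m³.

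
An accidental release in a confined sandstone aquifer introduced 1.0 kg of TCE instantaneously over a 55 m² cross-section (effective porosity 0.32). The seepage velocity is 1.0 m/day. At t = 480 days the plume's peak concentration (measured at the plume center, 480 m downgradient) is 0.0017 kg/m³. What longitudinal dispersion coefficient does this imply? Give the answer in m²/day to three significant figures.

At the plume center C_max = M/(n_e·A·√(4πDt)), so D = M²/(4πt·(n_e·A·C_max)²).
n_e·A·C_max = 0.32 × 55 × 0.0017 = 0.02992 kg/m.
D = 1.0²/(4π × 480 × 0.02992²) = 0.185 m²/day.

0.185 m²/day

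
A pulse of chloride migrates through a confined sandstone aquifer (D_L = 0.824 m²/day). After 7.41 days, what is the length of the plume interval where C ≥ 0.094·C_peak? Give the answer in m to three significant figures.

15.2 m

The plume is Gaussian with σ = √(2Dt) = √(2 × 0.824 × 7.41) = 3.495 m.
C/C_peak = exp(−Δx²/(2σ²)) = 0.094 ⇒ Δx = σ·√(−2 ln 0.094) = 3.495 × 2.175 = 7.602 m.
Width = 2Δx = 15.2 m.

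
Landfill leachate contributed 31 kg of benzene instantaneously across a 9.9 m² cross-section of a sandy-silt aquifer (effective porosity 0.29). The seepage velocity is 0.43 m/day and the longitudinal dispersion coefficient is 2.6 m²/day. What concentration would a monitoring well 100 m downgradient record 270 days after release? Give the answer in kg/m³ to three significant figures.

0.105 kg/m³

For an instantaneous plane source, C(x,t) = M/(n_e·A·√(4πDt)) · exp(−(x−vt)²/(4Dt)), with n_e·A the pore (flow) area.
Plume center vt = 0.43 × 270 = 116.1 m, so the well at 100 m is 16.1 m upgradient of the peak.
√(4πDt) = 93.92 m, giving peak height M/(n_e·A·√(4πDt)) = 31/(0.29 × 9.9 × 93.92) = 0.1150 kg/m³.
(x−vt)²/(4Dt) = (-16.1)²/(4 × 2.6 × 270) = 0.09231; exp(−0.09231) = 0.9118.
C = 0.1150 × 0.9118 = 0.105 kg/m³.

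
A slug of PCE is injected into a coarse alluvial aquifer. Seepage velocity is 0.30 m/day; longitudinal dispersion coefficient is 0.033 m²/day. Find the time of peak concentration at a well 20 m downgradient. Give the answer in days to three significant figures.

For the 1D instantaneous-source solution, setting ∂C/∂t = 0 at fixed x gives v²t² + 2Dt − x² = 0, so t = (√(D² + v²x²) − D)/v².
√(D² + v²x²) = √(0.033² + 0.30² × 20²) = 6.000; v² = 0.09.
t = (6.000 − 0.033)/0.09 = 66.3 days (vs. the pure-advection estimate x/v = 66.7 d).

66.3 days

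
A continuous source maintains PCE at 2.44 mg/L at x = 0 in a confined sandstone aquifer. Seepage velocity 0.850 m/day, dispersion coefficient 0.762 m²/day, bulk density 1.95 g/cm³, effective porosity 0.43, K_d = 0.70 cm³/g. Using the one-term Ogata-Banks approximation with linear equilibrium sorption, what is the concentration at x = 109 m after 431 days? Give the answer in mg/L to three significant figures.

Retardation factor R = 1 + ρ_b·K_d/n = 1 + 1.95 × 0.70/0.43 = 4.174.
Sorption retards both mechanisms: v_R = v/R = 0.2036 m/day, D_R = D/R = 0.1826 m²/day.
v_R·t = 0.2036 × 431 = 87.7516 m; 2√(D_R t) = 17.74 m; argument = (109 − 87.7516)/17.74 = 1.198.
C = C₀ × ½·erfc(1.198) = 2.44 × 0.04511 = 0.110 mg/L.

0.110 mg/L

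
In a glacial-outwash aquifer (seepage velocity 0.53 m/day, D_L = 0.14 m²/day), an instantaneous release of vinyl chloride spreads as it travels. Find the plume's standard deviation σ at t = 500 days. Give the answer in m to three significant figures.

Dispersive spreading gives a Gaussian with σ² = 2Dt; advection only shifts the center.
σ = √(2 × 0.14 × 500) = 11.8 m.

11.8 m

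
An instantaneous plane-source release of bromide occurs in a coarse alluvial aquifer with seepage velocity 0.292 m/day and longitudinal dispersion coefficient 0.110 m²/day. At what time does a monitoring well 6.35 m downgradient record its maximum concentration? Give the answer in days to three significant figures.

20.5 days

For the 1D instantaneous-source solution, setting ∂C/∂t = 0 at fixed x gives v²t² + 2Dt − x² = 0, so t = (√(D² + v²x²) − D)/v².
√(D² + v²x²) = √(0.110² + 0.292² × 6.35²) = 1.857; v² = 0.085264.
t = (1.857 − 0.110)/0.085264 = 20.5 days (vs. the pure-advection estimate x/v = 21.7 d).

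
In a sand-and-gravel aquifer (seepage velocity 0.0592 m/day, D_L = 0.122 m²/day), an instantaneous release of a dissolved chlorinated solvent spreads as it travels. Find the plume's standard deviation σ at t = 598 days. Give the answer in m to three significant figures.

12.1 m

Dispersive spreading gives a Gaussian with σ² = 2Dt; advection only shifts the center.
σ = √(2 × 0.122 × 598) = 12.1 m.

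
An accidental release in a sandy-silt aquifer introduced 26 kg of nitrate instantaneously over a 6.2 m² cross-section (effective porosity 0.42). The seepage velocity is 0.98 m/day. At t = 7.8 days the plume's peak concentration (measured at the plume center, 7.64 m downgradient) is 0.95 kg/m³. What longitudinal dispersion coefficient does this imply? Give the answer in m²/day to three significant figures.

1.13 m²/day

At the plume center C_max = M/(n_e·A·√(4πDt)), so D = M²/(4πt·(n_e·A·C_max)²).
n_e·A·C_max = 0.42 × 6.2 × 0.95 = 2.474 kg/m.
D = 26²/(4π × 7.8 × 2.474²) = 1.13 m²/day.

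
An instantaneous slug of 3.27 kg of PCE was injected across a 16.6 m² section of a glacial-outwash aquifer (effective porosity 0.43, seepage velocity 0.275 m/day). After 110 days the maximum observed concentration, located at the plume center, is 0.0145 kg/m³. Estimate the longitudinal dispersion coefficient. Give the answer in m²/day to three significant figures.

At the plume center C_max = M/(n_e·A·√(4πDt)), so D = M²/(4πt·(n_e·A·C_max)²).
n_e·A·C_max = 0.43 × 16.6 × 0.0145 = 0.1035 kg/m.
D = 3.27²/(4π × 110 × 0.1035²) = 0.722 m²/day.

0.722 m²/day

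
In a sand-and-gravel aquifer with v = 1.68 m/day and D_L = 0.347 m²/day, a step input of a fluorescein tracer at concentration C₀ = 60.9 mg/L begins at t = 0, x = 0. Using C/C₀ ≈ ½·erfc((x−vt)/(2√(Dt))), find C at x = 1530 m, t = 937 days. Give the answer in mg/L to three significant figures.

58.4 mg/L

For a continuous step input, C/C₀ ≈ ½·erfc((x−vt)/(2√(Dt))).
vt = 1.68 × 937 = 1574.16 m and 2√(Dt) = 2√(0.347 × 937) = 36.06 m.
Argument (x−vt)/(2√(Dt)) = (1530 − 1574.16)/36.06 = -1.225; ½·erfc(-1.225) = 0.9584.
C = 60.9 × 0.9584 = 58.4 mg/L.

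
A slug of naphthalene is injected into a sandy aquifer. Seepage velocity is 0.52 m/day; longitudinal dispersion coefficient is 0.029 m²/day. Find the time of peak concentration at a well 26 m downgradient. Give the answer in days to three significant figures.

49.9 days

For the 1D instantaneous-source solution, setting ∂C/∂t = 0 at fixed x gives v²t² + 2Dt − x² = 0, so t = (√(D² + v²x²) − D)/v².
√(D² + v²x²) = √(0.029² + 0.52² × 26²) = 13.52; v² = 0.2704.
t = (13.52 − 0.029)/0.2704 = 49.9 days (vs. the pure-advection estimate x/v = 50.0 d).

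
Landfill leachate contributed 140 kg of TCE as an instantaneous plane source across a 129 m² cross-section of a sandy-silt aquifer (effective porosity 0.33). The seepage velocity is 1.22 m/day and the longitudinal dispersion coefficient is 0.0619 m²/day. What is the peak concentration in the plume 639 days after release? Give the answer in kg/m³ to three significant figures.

0.148 kg/m³

The peak of an instantaneous 1D plume sits at x = vt; there the Gaussian factor is 1 and C_max = M/(n_e·A·√(4πDt)), where n_e·A is the pore area the mass is dissolved in.
√(4πDt) = √(4π × 0.0619 × 639) = 22.29 m, so C_max = 140/(0.33 × 129 × 22.29) = 0.148 kg/m³.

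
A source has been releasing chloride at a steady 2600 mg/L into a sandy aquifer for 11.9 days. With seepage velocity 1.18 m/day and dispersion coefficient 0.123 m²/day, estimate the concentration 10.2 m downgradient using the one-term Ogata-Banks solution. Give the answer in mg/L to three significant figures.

2570 mg/L

For a continuous step input, C/C₀ ≈ ½·erfc((x−vt)/(2√(Dt))).
vt = 1.18 × 11.9 = 14.042 m and 2√(Dt) = 2√(0.123 × 11.9) = 2.420 m.
Argument (x−vt)/(2√(Dt)) = (10.2 − 14.042)/2.420 = -1.588; ½·erfc(-1.588) = 0.9876.
C = 2600 × 0.9876 = 2570 mg/L.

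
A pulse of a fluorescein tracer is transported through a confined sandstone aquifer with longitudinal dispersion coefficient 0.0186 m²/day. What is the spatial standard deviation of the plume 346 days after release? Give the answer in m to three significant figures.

Dispersive spreading gives a Gaussian with σ² = 2Dt; advection only shifts the center.
σ = √(2 × 0.0186 × 346) = 3.59 m.

3.59 m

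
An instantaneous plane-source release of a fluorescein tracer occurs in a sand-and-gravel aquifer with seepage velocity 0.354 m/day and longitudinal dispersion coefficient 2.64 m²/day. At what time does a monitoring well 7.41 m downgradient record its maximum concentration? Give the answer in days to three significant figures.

For the 1D instantaneous-source solution, setting ∂C/∂t = 0 at fixed x gives v²t² + 2Dt − x² = 0, so t = (√(D² + v²x²) − D)/v².
√(D² + v²x²) = √(2.64² + 0.354² × 7.41²) = 3.722; v² = 0.125316.
t = (3.722 − 2.64)/0.125316 = 8.63 days (vs. the pure-advection estimate x/v = 20.9 d).

8.63 days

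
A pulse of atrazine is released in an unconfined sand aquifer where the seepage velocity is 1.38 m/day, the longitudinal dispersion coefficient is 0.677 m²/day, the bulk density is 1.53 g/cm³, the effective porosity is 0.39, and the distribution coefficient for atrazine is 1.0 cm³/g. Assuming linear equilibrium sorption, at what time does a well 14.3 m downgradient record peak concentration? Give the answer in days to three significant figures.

49.3 days

Retardation factor R = 1 + ρ_b·K_d/n = 1 + 1.53 × 1.0/0.39 = 4.923.
Sorption retards both mechanisms: v_R = v/R = 0.2803 m/day, D_R = D/R = 0.1375 m²/day.
Peak time from v_R²t² + 2D_R t − x² = 0: t = (√(D_R² + v_R²x²) − D_R)/v_R².
√(D_R² + v_R²x²) = √(0.1375² + 0.2803² × 14.3²) = 4.011; v_R² = 0.07857.
t = (4.011 − 0.1375)/0.07857 = 49.3 days.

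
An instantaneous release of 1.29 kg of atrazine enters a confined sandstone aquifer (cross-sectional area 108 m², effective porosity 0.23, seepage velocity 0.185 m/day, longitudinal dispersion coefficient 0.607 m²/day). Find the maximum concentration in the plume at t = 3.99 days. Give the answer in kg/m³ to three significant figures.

0.00941 kg/m³

The peak of an instantaneous 1D plume sits at x = vt; there the Gaussian factor is 1 and C_max = M/(n_e·A·√(4πDt)), where n_e·A is the pore area the mass is dissolved in.
√(4πDt) = √(4π × 0.607 × 3.99) = 5.517 m, so C_max = 1.29/(0.23 × 108 × 5.517) = 0.00941 kg/m³.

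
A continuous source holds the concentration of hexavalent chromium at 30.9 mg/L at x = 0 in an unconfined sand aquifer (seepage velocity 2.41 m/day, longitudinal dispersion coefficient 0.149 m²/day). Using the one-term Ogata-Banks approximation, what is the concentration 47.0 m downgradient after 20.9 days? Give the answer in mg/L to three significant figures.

For a continuous step input, C/C₀ ≈ ½·erfc((x−vt)/(2√(Dt))).
vt = 2.41 × 20.9 = 50.369 m and 2√(Dt) = 2√(0.149 × 20.9) = 3.529 m.
Argument (x−vt)/(2√(Dt)) = (47.0 − 50.369)/3.529 = -0.9547; ½·erfc(-0.9547) = 0.9115.
C = 30.9 × 0.9115 = 28.2 mg/L.

28.2 mg/L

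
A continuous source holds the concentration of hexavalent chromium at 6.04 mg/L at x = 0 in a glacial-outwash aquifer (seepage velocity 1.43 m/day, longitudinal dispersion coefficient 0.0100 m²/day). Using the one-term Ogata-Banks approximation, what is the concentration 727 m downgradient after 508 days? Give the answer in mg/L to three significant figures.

2.60 mg/L

For a continuous step input, C/C₀ ≈ ½·erfc((x−vt)/(2√(Dt))).
vt = 1.43 × 508 = 726.44 m and 2√(Dt) = 2√(0.0100 × 508) = 4.508 m.
Argument (x−vt)/(2√(Dt)) = (727 − 726.44)/4.508 = 0.1242; ½·erfc(0.1242) = 0.4303.
C = 6.04 × 0.4303 = 2.60 mg/L.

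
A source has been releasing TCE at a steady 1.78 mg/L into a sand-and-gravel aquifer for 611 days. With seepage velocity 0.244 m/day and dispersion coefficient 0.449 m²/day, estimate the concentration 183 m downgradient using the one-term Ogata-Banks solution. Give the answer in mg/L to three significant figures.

0.131 mg/L

For a continuous step input, C/C₀ ≈ ½·erfc((x−vt)/(2√(Dt))).
vt = 0.244 × 611 = 149.084 m and 2√(Dt) = 2√(0.449 × 611) = 33.13 m.
Argument (x−vt)/(2√(Dt)) = (183 − 149.084)/33.13 = 1.024; ½·erfc(1.024) = 0.07379.
C = 1.78 × 0.07379 = 0.131 mg/L.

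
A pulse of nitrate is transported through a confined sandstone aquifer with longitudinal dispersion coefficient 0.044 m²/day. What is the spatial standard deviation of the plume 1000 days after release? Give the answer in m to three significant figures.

9.38 m

Dispersive spreading gives a Gaussian with σ² = 2Dt; advection only shifts the center.
σ = √(2 × 0.044 × 1000) = 9.38 m.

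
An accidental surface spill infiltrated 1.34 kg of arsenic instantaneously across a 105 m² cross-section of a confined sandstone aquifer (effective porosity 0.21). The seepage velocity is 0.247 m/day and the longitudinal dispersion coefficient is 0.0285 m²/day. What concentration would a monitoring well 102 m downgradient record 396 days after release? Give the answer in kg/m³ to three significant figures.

For an instantaneous plane source, C(x,t) = M/(n_e·A·√(4πDt)) · exp(−(x−vt)²/(4Dt)), with n_e·A the pore (flow) area.
Plume center vt = 0.247 × 396 = 97.812 m, so the well at 102 m is 4.188 m downgradient of the peak.
√(4πDt) = 11.91 m, giving peak height M/(n_e·A·√(4πDt)) = 1.34/(0.21 × 105 × 11.91) = 0.005103 kg/m³.
(x−vt)²/(4Dt) = (4.188)²/(4 × 0.0285 × 396) = 0.3885; exp(−0.3885) = 0.6781.
C = 0.005103 × 0.6781 = 0.00346 kg/m³.

0.00346 kg/m³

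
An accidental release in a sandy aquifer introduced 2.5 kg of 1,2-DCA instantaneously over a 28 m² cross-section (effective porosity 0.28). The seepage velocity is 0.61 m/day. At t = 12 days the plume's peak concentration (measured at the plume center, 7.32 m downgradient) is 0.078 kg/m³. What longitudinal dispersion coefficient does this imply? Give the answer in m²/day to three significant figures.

At the plume center C_max = M/(n_e·A·√(4πDt)), so D = M²/(4πt·(n_e·A·C_max)²).
n_e·A·C_max = 0.28 × 28 × 0.078 = 0.6115 kg/m.
D = 2.5²/(4π × 12 × 0.6115²) = 0.111 m²/day.

0.111 m²/day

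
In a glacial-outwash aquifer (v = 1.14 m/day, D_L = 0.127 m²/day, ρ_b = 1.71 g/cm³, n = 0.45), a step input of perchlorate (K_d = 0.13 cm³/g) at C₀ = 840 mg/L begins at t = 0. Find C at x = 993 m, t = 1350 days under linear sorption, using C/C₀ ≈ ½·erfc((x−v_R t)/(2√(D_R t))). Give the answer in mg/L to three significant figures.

Retardation factor R = 1 + ρ_b·K_d/n = 1 + 1.71 × 0.13/0.45 = 1.494.
Sorption retards both mechanisms: v_R = v/R = 0.7631 m/day, D_R = D/R = 0.08501 m²/day.
v_R·t = 0.7631 × 1350 = 1030.185 m; 2√(D_R t) = 21.43 m; argument = (993 − 1030.185)/21.43 = -1.735.
C = C₀ × ½·erfc(-1.735) = 840 × 0.9929 = 834 mg/L.

834 mg/L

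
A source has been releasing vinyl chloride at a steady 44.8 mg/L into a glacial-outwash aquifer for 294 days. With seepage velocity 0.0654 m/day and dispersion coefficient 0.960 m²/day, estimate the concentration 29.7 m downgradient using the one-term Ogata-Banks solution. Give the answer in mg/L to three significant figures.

For a continuous step input, C/C₀ ≈ ½·erfc((x−vt)/(2√(Dt))).
vt = 0.0654 × 294 = 19.2276 m and 2√(Dt) = 2√(0.960 × 294) = 33.60 m.
Argument (x−vt)/(2√(Dt)) = (29.7 − 19.2276)/33.60 = 0.3117; ½·erfc(0.3117) = 0.3297.
C = 44.8 × 0.3297 = 14.8 mg/L.

14.8 mg/L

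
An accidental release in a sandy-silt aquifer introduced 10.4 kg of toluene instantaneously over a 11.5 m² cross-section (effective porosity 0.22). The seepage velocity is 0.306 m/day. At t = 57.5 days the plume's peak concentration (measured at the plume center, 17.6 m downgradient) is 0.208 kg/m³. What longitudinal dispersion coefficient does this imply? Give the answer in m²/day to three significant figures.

0.541 m²/day

At the plume center C_max = M/(n_e·A·√(4πDt)), so D = M²/(4πt·(n_e·A·C_max)²).
n_e·A·C_max = 0.22 × 11.5 × 0.208 = 0.5262 kg/m.
D = 10.4²/(4π × 57.5 × 0.5262²) = 0.541 m²/day.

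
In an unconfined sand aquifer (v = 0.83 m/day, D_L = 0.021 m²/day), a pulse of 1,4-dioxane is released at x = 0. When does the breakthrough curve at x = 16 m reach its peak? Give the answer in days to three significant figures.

19.2 days

For the 1D instantaneous-source solution, setting ∂C/∂t = 0 at fixed x gives v²t² + 2Dt − x² = 0, so t = (√(D² + v²x²) − D)/v².
√(D² + v²x²) = √(0.021² + 0.83² × 16²) = 13.28; v² = 0.6889.
t = (13.28 − 0.021)/0.6889 = 19.2 days (vs. the pure-advection estimate x/v = 19.3 d).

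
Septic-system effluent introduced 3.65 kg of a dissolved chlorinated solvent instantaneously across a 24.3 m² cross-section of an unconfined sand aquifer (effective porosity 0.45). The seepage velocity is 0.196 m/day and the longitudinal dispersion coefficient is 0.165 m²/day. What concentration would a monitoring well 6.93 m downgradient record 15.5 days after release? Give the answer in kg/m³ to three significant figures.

0.0134 kg/m³

For an instantaneous plane source, C(x,t) = M/(n_e·A·√(4πDt)) · exp(−(x−vt)²/(4Dt)), with n_e·A the pore (flow) area.
Plume center vt = 0.196 × 15.5 = 3.038 m, so the well at 6.93 m is 3.892 m downgradient of the peak.
√(4πDt) = 5.669 m, giving peak height M/(n_e·A·√(4πDt)) = 3.65/(0.45 × 24.3 × 5.669) = 0.05888 kg/m³.
(x−vt)²/(4Dt) = (3.892)²/(4 × 0.165 × 15.5) = 1.481; exp(−1.481) = 0.2274.
C = 0.05888 × 0.2274 = 0.0134 kg/m³.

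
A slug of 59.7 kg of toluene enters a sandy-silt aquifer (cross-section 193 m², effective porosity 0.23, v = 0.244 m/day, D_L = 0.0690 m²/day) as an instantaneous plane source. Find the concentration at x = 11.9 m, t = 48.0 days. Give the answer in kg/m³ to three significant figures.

0.208 kg/m³

For an instantaneous plane source, C(x,t) = M/(n_e·A·√(4πDt)) · exp(−(x−vt)²/(4Dt)), with n_e·A the pore (flow) area.
Plume center vt = 0.244 × 48.0 = 11.712 m, so the well at 11.9 m is 0.188 m downgradient of the peak.
√(4πDt) = 6.451 m, giving peak height M/(n_e·A·√(4πDt)) = 59.7/(0.23 × 193 × 6.451) = 0.2085 kg/m³.
(x−vt)²/(4Dt) = (0.188)²/(4 × 0.0690 × 48.0) = 0.002668; exp(−0.002668) = 0.9973.
C = 0.2085 × 0.9973 = 0.208 kg/m³.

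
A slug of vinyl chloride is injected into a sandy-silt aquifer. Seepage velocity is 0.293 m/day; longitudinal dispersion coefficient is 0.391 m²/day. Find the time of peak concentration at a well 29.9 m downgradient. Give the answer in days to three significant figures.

97.6 days

For the 1D instantaneous-source solution, setting ∂C/∂t = 0 at fixed x gives v²t² + 2Dt − x² = 0, so t = (√(D² + v²x²) − D)/v².
√(D² + v²x²) = √(0.391² + 0.293² × 29.9²) = 8.769; v² = 0.085849.
t = (8.769 − 0.391)/0.085849 = 97.6 days (vs. the pure-advection estimate x/v = 102 d).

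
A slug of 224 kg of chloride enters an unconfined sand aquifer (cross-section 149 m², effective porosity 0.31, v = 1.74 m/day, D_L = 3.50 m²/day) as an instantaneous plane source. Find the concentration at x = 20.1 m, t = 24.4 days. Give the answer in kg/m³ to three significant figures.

For an instantaneous plane source, C(x,t) = M/(n_e·A·√(4πDt)) · exp(−(x−vt)²/(4Dt)), with n_e·A the pore (flow) area.
Plume center vt = 1.74 × 24.4 = 42.456 m, so the well at 20.1 m is 22.356 m upgradient of the peak.
√(4πDt) = 32.76 m, giving peak height M/(n_e·A·√(4πDt)) = 224/(0.31 × 149 × 32.76) = 0.1480 kg/m³.
(x−vt)²/(4Dt) = (-22.356)²/(4 × 3.50 × 24.4) = 1.463; exp(−1.463) = 0.2315.
C = 0.1480 × 0.2315 = 0.0343 kg/m³.

0.0343 kg/m³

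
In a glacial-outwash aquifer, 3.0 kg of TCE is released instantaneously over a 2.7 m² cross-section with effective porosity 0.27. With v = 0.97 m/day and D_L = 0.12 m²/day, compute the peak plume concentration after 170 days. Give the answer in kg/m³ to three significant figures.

The peak of an instantaneous 1D plume sits at x = vt; there the Gaussian factor is 1 and C_max = M/(n_e·A·√(4πDt)), where n_e·A is the pore area the mass is dissolved in.
√(4πDt) = √(4π × 0.12 × 170) = 16.01 m, so C_max = 3.0/(0.27 × 2.7 × 16.01) = 0.257 kg/m³.

0.257 kg/m³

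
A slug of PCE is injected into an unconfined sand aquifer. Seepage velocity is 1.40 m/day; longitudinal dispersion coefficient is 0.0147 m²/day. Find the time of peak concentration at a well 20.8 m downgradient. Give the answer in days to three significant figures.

14.8 days

For the 1D instantaneous-source solution, setting ∂C/∂t = 0 at fixed x gives v²t² + 2Dt − x² = 0, so t = (√(D² + v²x²) − D)/v².
√(D² + v²x²) = √(0.0147² + 1.40² × 20.8²) = 29.12; v² = 1.96.
t = (29.12 − 0.0147)/1.96 = 14.8 days (vs. the pure-advection estimate x/v = 14.9 d).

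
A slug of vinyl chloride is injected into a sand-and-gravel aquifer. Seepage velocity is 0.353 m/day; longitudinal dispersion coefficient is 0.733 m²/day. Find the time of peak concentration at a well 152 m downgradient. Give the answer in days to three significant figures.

For the 1D instantaneous-source solution, setting ∂C/∂t = 0 at fixed x gives v²t² + 2Dt − x² = 0, so t = (√(D² + v²x²) − D)/v².
√(D² + v²x²) = √(0.733² + 0.353² × 152²) = 53.66; v² = 0.124609.
t = (53.66 − 0.733)/0.124609 = 425 days (vs. the pure-advection estimate x/v = 431 d).

425 days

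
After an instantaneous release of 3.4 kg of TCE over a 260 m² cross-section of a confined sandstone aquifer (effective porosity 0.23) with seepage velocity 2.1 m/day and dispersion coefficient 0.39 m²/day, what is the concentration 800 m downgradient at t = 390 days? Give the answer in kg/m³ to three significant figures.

For an instantaneous plane source, C(x,t) = M/(n_e·A·√(4πDt)) · exp(−(x−vt)²/(4Dt)), with n_e·A the pore (flow) area.
Plume center vt = 2.1 × 390 = 819 m, so the well at 800 m is 19 m upgradient of the peak.
√(4πDt) = 43.72 m, giving peak height M/(n_e·A·√(4πDt)) = 3.4/(0.23 × 260 × 43.72) = 0.001300 kg/m³.
(x−vt)²/(4Dt) = (-19)²/(4 × 0.39 × 390) = 0.5934; exp(−0.5934) = 0.5524.
C = 0.001300 × 0.5524 = 0.000718 kg/m³.

0.000718 kg/m³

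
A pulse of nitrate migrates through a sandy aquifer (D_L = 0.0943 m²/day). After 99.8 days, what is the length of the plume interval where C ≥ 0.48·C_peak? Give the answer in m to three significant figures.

10.5 m

The plume is Gaussian with σ = √(2Dt) = √(2 × 0.0943 × 99.8) = 4.338 m.
C/C_peak = exp(−Δx²/(2σ²)) = 0.48 ⇒ Δx = σ·√(−2 ln 0.48) = 4.338 × 1.212 = 5.258 m.
Width = 2Δx = 10.5 m.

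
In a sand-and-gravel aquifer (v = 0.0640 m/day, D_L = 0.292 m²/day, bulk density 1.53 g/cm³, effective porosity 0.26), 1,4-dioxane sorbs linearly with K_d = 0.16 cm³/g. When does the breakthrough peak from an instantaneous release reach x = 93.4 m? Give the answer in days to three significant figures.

2700 days

Retardation factor R = 1 + ρ_b·K_d/n = 1 + 1.53 × 0.16/0.26 = 1.942.
Sorption retards both mechanisms: v_R = v/R = 0.03296 m/day, D_R = D/R = 0.1504 m²/day.
Peak time from v_R²t² + 2D_R t − x² = 0: t = (√(D_R² + v_R²x²) − D_R)/v_R².
√(D_R² + v_R²x²) = √(0.1504² + 0.03296² × 93.4²) = 3.082; v_R² = 0.001086.
t = (3.082 − 0.1504)/0.001086 = 2700 days.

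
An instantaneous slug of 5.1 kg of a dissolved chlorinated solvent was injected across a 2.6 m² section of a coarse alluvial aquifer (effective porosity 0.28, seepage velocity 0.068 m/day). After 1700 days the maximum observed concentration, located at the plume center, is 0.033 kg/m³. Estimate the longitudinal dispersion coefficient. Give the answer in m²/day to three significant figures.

At the plume center C_max = M/(n_e·A·√(4πDt)), so D = M²/(4πt·(n_e·A·C_max)²).
n_e·A·C_max = 0.28 × 2.6 × 0.033 = 0.02402 kg/m.
D = 5.1²/(4π × 1700 × 0.02402²) = 2.11 m²/day.

2.11 m²/day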